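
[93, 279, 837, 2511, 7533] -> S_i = 93*3^i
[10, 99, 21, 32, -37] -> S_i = Random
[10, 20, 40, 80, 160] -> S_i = 10*2^i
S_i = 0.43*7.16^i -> [0.43, 3.08, 22.04, 157.84, 1130.11]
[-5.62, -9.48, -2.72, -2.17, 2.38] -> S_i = Random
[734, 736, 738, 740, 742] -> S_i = 734 + 2*i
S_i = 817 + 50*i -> [817, 867, 917, 967, 1017]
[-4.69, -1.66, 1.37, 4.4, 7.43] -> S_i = -4.69 + 3.03*i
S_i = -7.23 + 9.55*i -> [-7.23, 2.32, 11.87, 21.42, 30.97]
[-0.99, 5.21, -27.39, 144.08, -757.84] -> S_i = -0.99*(-5.26)^i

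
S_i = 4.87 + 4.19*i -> [4.87, 9.06, 13.25, 17.44, 21.63]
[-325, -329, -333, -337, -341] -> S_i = -325 + -4*i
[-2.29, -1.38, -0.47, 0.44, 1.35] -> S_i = -2.29 + 0.91*i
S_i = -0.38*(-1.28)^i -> [-0.38, 0.49, -0.62, 0.8, -1.02]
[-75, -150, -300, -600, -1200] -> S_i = -75*2^i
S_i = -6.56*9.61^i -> [-6.56, -63.04, -605.83, -5822.02, -55949.65]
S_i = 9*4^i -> [9, 36, 144, 576, 2304]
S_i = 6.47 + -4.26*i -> [6.47, 2.21, -2.05, -6.31, -10.57]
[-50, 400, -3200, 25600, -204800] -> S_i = -50*-8^i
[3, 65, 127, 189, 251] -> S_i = 3 + 62*i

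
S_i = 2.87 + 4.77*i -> [2.87, 7.64, 12.41, 17.18, 21.95]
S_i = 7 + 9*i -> [7, 16, 25, 34, 43]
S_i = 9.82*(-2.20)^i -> [9.82, -21.6, 47.53, -104.56, 230.04]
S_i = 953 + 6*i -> [953, 959, 965, 971, 977]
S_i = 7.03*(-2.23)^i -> [7.03, -15.68, 34.96, -77.96, 173.85]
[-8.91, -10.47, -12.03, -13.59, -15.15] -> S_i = -8.91 + -1.56*i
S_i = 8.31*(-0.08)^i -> [8.31, -0.66, 0.05, -0.0, 0.0]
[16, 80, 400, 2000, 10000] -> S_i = 16*5^i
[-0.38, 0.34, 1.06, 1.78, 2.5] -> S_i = -0.38 + 0.72*i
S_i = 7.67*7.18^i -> [7.67, 55.07, 395.41, 2839.02, 20384.18]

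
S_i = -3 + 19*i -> [-3, 16, 35, 54, 73]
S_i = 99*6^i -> [99, 594, 3564, 21384, 128304]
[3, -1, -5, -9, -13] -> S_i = 3 + -4*i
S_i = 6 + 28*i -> [6, 34, 62, 90, 118]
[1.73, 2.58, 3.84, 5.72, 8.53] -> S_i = 1.73*1.49^i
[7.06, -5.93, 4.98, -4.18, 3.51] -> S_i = 7.06*(-0.84)^i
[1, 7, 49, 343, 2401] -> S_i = 1*7^i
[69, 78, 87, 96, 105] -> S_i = 69 + 9*i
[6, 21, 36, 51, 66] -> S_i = 6 + 15*i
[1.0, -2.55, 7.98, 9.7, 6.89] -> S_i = Random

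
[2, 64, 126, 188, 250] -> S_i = 2 + 62*i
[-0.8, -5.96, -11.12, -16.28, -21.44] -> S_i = -0.80 + -5.16*i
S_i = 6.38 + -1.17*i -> [6.38, 5.21, 4.04, 2.87, 1.7]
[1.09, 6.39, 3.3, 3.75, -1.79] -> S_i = Random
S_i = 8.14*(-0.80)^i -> [8.14, -6.51, 5.21, -4.17, 3.33]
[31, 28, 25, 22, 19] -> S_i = 31 + -3*i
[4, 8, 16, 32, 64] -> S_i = 4*2^i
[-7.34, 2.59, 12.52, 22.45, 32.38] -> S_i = -7.34 + 9.93*i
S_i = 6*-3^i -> [6, -18, 54, -162, 486]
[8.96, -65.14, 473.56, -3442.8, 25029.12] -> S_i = 8.96*(-7.27)^i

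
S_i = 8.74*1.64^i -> [8.74, 14.33, 23.51, 38.55, 63.22]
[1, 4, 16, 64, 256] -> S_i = 1*4^i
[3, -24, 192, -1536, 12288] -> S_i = 3*-8^i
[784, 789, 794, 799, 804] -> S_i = 784 + 5*i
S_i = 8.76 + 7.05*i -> [8.76, 15.81, 22.86, 29.91, 36.96]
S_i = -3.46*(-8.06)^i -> [-3.46, 27.89, -224.77, 1811.68, -14602.13]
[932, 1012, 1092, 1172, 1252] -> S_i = 932 + 80*i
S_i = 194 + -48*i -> [194, 146, 98, 50, 2]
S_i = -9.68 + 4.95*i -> [-9.68, -4.73, 0.22, 5.17, 10.12]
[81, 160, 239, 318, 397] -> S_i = 81 + 79*i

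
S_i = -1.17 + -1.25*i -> [-1.17, -2.42, -3.67, -4.92, -6.17]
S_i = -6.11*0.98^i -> [-6.11, -5.99, -5.87, -5.75, -5.64]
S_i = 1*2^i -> [1, 2, 4, 8, 16]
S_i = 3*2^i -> [3, 6, 12, 24, 48]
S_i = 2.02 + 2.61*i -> [2.02, 4.63, 7.24, 9.85, 12.46]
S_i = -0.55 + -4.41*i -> [-0.55, -4.96, -9.37, -13.78, -18.19]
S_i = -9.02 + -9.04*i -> [-9.02, -18.06, -27.1, -36.14, -45.18]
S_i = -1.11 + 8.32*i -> [-1.11, 7.21, 15.53, 23.85, 32.17]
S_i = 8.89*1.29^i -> [8.89, 11.47, 14.79, 19.08, 24.62]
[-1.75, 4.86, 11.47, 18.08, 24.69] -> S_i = -1.75 + 6.61*i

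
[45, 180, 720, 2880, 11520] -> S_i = 45*4^i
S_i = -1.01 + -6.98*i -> [-1.01, -7.99, -14.97, -21.95, -28.93]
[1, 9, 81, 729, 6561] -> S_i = 1*9^i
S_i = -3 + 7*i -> [-3, 4, 11, 18, 25]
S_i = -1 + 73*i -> [-1, 72, 145, 218, 291]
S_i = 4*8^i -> [4, 32, 256, 2048, 16384]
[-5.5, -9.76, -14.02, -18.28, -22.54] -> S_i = -5.50 + -4.26*i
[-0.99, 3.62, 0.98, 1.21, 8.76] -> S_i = Random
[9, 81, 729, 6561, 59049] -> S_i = 9*9^i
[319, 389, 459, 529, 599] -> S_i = 319 + 70*i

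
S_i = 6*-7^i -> [6, -42, 294, -2058, 14406]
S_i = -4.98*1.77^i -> [-4.98, -8.81, -15.6, -27.62, -48.88]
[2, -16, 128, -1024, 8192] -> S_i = 2*-8^i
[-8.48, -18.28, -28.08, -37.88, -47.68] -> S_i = -8.48 + -9.80*i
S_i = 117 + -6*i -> [117, 111, 105, 99, 93]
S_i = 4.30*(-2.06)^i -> [4.3, -8.86, 18.25, -37.59, 77.44]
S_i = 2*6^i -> [2, 12, 72, 432, 2592]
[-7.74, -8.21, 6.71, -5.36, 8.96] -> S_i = Random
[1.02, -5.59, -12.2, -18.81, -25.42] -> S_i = 1.02 + -6.61*i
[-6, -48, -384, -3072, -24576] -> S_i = -6*8^i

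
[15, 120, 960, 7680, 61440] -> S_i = 15*8^i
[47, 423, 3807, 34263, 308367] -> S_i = 47*9^i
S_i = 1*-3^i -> [1, -3, 9, -27, 81]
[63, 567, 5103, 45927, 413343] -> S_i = 63*9^i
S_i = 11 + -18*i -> [11, -7, -25, -43, -61]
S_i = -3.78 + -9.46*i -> [-3.78, -13.24, -22.7, -32.16, -41.62]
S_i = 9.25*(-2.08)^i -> [9.25, -19.24, 40.02, -83.24, 173.14]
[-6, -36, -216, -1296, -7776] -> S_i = -6*6^i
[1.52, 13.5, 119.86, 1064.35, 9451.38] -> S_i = 1.52*8.88^i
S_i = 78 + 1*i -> [78, 79, 80, 81, 82]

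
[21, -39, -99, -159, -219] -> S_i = 21 + -60*i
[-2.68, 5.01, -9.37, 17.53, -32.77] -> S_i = -2.68*(-1.87)^i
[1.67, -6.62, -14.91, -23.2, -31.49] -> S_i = 1.67 + -8.29*i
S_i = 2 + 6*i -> [2, 8, 14, 20, 26]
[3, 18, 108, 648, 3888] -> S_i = 3*6^i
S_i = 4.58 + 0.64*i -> [4.58, 5.22, 5.86, 6.5, 7.14]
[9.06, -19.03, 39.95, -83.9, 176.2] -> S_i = 9.06*(-2.10)^i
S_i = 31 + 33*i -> [31, 64, 97, 130, 163]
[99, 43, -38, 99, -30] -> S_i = Random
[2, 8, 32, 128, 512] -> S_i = 2*4^i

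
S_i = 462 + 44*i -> [462, 506, 550, 594, 638]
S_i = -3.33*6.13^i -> [-3.33, -20.41, -125.13, -767.05, -4702.04]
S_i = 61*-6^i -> [61, -366, 2196, -13176, 79056]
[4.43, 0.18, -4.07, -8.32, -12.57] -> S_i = 4.43 + -4.25*i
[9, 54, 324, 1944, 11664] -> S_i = 9*6^i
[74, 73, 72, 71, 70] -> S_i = 74 + -1*i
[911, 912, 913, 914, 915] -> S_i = 911 + 1*i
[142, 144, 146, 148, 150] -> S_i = 142 + 2*i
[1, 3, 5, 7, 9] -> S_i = 1 + 2*i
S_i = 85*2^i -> [85, 170, 340, 680, 1360]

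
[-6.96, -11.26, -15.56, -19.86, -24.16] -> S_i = -6.96 + -4.30*i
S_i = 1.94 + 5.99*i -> [1.94, 7.93, 13.92, 19.91, 25.9]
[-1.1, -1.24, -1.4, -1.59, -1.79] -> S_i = -1.10*1.13^i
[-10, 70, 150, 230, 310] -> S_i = -10 + 80*i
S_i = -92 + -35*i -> [-92, -127, -162, -197, -232]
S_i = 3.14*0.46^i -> [3.14, 1.44, 0.66, 0.31, 0.14]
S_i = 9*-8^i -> [9, -72, 576, -4608, 36864]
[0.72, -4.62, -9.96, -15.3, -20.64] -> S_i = 0.72 + -5.34*i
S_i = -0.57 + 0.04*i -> [-0.57, -0.53, -0.49, -0.45, -0.41]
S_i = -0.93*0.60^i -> [-0.93, -0.56, -0.33, -0.2, -0.12]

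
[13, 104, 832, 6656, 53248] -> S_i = 13*8^i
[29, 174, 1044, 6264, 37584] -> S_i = 29*6^i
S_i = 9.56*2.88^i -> [9.56, 27.53, 79.29, 228.37, 657.7]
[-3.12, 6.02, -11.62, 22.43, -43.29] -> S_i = -3.12*(-1.93)^i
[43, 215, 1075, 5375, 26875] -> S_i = 43*5^i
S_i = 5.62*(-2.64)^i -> [5.62, -14.84, 39.17, -103.41, 272.99]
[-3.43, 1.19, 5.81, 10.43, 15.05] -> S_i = -3.43 + 4.62*i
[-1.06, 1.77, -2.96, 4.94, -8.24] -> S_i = -1.06*(-1.67)^i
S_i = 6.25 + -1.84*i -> [6.25, 4.41, 2.57, 0.73, -1.11]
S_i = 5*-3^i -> [5, -15, 45, -135, 405]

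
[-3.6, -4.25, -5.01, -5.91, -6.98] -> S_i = -3.60*1.18^i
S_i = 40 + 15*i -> [40, 55, 70, 85, 100]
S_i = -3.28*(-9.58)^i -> [-3.28, 31.42, -301.03, 2883.83, -27627.14]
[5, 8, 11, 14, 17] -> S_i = 5 + 3*i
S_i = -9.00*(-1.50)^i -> [-9.0, 13.5, -20.25, 30.38, -45.56]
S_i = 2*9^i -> [2, 18, 162, 1458, 13122]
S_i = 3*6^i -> [3, 18, 108, 648, 3888]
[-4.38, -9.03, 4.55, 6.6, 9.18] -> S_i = Random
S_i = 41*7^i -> [41, 287, 2009, 14063, 98441]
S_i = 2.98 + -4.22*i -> [2.98, -1.24, -5.46, -9.68, -13.9]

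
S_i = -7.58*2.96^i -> [-7.58, -22.44, -66.41, -196.58, -581.88]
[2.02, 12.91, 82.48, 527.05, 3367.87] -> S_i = 2.02*6.39^i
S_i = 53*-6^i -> [53, -318, 1908, -11448, 68688]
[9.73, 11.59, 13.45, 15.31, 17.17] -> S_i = 9.73 + 1.86*i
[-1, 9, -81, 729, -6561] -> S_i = -1*-9^i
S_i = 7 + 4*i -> [7, 11, 15, 19, 23]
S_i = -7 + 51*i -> [-7, 44, 95, 146, 197]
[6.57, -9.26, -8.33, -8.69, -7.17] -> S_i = Random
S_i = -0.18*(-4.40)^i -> [-0.18, 0.79, -3.48, 15.33, -67.47]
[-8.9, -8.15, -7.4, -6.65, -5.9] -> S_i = -8.90 + 0.75*i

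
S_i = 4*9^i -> [4, 36, 324, 2916, 26244]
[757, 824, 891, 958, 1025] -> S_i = 757 + 67*i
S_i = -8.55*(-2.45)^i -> [-8.55, 20.95, -51.32, 125.74, -308.06]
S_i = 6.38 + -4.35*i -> [6.38, 2.03, -2.32, -6.67, -11.02]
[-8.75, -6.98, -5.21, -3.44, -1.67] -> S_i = -8.75 + 1.77*i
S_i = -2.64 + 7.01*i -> [-2.64, 4.37, 11.38, 18.39, 25.4]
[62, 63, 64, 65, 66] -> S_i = 62 + 1*i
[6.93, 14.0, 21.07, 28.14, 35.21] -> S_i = 6.93 + 7.07*i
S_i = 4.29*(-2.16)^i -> [4.29, -9.27, 20.02, -43.23, 93.38]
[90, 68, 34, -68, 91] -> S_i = Random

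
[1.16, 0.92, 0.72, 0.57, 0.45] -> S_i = 1.16*0.79^i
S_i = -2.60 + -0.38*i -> [-2.6, -2.98, -3.36, -3.74, -4.12]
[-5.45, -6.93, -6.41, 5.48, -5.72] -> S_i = Random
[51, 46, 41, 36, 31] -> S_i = 51 + -5*i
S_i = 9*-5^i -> [9, -45, 225, -1125, 5625]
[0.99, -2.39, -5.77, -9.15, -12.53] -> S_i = 0.99 + -3.38*i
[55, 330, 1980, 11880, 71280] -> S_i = 55*6^i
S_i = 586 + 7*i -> [586, 593, 600, 607, 614]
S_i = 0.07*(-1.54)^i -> [0.07, -0.11, 0.17, -0.26, 0.39]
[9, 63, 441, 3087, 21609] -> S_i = 9*7^i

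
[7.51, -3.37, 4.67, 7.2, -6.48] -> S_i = Random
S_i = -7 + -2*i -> [-7, -9, -11, -13, -15]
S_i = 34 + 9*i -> [34, 43, 52, 61, 70]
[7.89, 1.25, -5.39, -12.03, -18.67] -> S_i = 7.89 + -6.64*i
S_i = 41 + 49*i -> [41, 90, 139, 188, 237]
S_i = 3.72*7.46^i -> [3.72, 27.75, 207.02, 1544.4, 11521.21]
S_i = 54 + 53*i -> [54, 107, 160, 213, 266]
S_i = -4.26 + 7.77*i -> [-4.26, 3.51, 11.28, 19.05, 26.82]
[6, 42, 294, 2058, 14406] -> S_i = 6*7^i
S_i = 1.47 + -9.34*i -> [1.47, -7.87, -17.21, -26.55, -35.89]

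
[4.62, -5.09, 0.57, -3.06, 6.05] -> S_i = Random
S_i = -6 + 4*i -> [-6, -2, 2, 6, 10]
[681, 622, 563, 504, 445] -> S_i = 681 + -59*i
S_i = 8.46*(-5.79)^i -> [8.46, -48.98, 283.61, -1642.12, 9507.9]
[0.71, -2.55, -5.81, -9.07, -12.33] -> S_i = 0.71 + -3.26*i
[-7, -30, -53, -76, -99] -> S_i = -7 + -23*i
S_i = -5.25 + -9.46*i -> [-5.25, -14.71, -24.17, -33.63, -43.09]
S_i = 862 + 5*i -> [862, 867, 872, 877, 882]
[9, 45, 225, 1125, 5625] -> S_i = 9*5^i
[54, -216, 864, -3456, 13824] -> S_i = 54*-4^i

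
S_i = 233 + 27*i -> [233, 260, 287, 314, 341]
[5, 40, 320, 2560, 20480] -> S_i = 5*8^i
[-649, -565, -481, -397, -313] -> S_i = -649 + 84*i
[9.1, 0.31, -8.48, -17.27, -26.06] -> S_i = 9.10 + -8.79*i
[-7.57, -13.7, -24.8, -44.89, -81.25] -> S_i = -7.57*1.81^i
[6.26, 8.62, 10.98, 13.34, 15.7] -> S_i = 6.26 + 2.36*i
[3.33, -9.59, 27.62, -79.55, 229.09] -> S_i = 3.33*(-2.88)^i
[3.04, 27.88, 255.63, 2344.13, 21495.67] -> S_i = 3.04*9.17^i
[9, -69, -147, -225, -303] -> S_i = 9 + -78*i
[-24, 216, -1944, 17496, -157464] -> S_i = -24*-9^i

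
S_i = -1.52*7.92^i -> [-1.52, -12.04, -95.34, -755.13, -5980.59]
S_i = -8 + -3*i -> [-8, -11, -14, -17, -20]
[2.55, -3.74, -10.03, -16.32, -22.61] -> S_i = 2.55 + -6.29*i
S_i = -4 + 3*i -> [-4, -1, 2, 5, 8]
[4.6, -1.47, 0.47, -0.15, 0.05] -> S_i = 4.60*(-0.32)^i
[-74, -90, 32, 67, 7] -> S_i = Random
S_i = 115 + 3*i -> [115, 118, 121, 124, 127]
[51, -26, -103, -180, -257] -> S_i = 51 + -77*i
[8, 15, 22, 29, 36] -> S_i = 8 + 7*i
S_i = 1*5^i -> [1, 5, 25, 125, 625]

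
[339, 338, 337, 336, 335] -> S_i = 339 + -1*i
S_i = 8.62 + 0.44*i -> [8.62, 9.06, 9.5, 9.94, 10.38]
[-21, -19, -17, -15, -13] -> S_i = -21 + 2*i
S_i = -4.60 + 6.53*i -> [-4.6, 1.93, 8.46, 14.99, 21.52]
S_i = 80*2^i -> [80, 160, 320, 640, 1280]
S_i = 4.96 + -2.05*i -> [4.96, 2.91, 0.86, -1.19, -3.24]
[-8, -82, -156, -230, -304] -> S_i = -8 + -74*i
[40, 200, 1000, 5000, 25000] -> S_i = 40*5^i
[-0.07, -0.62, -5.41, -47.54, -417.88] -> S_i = -0.07*8.79^i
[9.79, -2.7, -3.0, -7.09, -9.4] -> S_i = Random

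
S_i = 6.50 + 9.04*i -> [6.5, 15.54, 24.58, 33.62, 42.66]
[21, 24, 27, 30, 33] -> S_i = 21 + 3*i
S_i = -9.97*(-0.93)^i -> [-9.97, 9.27, -8.62, 8.02, -7.46]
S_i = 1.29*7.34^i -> [1.29, 9.47, 69.5, 510.13, 3744.33]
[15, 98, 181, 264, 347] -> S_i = 15 + 83*i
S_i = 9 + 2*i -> [9, 11, 13, 15, 17]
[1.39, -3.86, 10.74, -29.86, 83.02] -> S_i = 1.39*(-2.78)^i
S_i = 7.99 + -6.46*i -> [7.99, 1.53, -4.93, -11.39, -17.85]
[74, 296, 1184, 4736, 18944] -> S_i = 74*4^i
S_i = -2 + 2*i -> [-2, 0, 2, 4, 6]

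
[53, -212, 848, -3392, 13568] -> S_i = 53*-4^i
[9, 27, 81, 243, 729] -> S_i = 9*3^i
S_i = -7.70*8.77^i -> [-7.7, -67.53, -592.23, -5193.85, -45550.08]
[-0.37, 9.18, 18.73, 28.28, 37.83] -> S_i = -0.37 + 9.55*i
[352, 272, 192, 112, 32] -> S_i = 352 + -80*i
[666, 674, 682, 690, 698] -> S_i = 666 + 8*i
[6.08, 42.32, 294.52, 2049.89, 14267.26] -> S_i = 6.08*6.96^i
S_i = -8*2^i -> [-8, -16, -32, -64, -128]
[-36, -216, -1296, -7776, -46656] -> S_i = -36*6^i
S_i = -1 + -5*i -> [-1, -6, -11, -16, -21]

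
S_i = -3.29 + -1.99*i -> [-3.29, -5.28, -7.27, -9.26, -11.25]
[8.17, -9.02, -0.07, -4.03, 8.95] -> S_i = Random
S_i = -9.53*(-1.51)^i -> [-9.53, 14.39, -21.73, 32.81, -49.55]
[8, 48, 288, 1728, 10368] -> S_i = 8*6^i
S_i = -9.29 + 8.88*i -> [-9.29, -0.41, 8.47, 17.35, 26.23]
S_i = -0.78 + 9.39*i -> [-0.78, 8.61, 18.0, 27.39, 36.78]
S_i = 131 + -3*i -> [131, 128, 125, 122, 119]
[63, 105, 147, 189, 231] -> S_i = 63 + 42*i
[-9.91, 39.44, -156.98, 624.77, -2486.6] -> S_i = -9.91*(-3.98)^i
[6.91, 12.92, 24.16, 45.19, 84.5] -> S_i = 6.91*1.87^i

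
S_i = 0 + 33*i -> [0, 33, 66, 99, 132]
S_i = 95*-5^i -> [95, -475, 2375, -11875, 59375]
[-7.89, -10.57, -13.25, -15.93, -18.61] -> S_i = -7.89 + -2.68*i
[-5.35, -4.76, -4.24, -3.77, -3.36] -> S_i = -5.35*0.89^i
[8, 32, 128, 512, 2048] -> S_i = 8*4^i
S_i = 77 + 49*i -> [77, 126, 175, 224, 273]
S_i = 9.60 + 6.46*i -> [9.6, 16.06, 22.52, 28.98, 35.44]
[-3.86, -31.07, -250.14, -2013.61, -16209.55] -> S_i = -3.86*8.05^i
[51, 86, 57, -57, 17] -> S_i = Random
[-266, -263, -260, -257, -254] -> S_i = -266 + 3*i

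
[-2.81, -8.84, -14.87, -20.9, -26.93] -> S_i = -2.81 + -6.03*i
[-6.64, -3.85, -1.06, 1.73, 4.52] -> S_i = -6.64 + 2.79*i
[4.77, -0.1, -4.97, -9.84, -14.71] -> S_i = 4.77 + -4.87*i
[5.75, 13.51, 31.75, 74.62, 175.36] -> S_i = 5.75*2.35^i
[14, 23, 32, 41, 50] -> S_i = 14 + 9*i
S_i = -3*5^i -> [-3, -15, -75, -375, -1875]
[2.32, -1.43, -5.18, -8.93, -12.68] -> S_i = 2.32 + -3.75*i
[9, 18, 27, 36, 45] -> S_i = 9 + 9*i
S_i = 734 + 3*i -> [734, 737, 740, 743, 746]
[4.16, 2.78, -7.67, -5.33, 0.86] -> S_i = Random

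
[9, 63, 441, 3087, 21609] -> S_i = 9*7^i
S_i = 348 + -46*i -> [348, 302, 256, 210, 164]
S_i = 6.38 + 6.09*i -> [6.38, 12.47, 18.56, 24.65, 30.74]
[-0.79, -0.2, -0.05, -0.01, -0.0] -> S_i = -0.79*0.25^i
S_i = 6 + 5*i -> [6, 11, 16, 21, 26]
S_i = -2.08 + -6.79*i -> [-2.08, -8.87, -15.66, -22.45, -29.24]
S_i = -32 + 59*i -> [-32, 27, 86, 145, 204]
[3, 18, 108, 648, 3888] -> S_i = 3*6^i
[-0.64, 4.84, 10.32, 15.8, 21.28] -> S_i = -0.64 + 5.48*i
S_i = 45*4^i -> [45, 180, 720, 2880, 11520]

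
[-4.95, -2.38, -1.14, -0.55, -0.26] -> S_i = -4.95*0.48^i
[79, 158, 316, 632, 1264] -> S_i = 79*2^i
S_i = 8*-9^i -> [8, -72, 648, -5832, 52488]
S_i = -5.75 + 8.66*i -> [-5.75, 2.91, 11.57, 20.23, 28.89]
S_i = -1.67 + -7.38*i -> [-1.67, -9.05, -16.43, -23.81, -31.19]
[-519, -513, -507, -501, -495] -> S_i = -519 + 6*i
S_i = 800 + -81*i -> [800, 719, 638, 557, 476]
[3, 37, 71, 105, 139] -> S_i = 3 + 34*i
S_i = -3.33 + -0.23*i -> [-3.33, -3.56, -3.79, -4.02, -4.25]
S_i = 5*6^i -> [5, 30, 180, 1080, 6480]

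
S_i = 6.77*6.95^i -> [6.77, 47.05, 327.01, 2272.71, 15795.3]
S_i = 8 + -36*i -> [8, -28, -64, -100, -136]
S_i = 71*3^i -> [71, 213, 639, 1917, 5751]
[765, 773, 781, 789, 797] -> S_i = 765 + 8*i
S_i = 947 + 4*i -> [947, 951, 955, 959, 963]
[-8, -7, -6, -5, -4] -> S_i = -8 + 1*i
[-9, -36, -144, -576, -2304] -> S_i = -9*4^i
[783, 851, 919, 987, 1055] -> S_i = 783 + 68*i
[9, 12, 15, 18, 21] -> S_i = 9 + 3*i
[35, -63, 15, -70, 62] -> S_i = Random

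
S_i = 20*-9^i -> [20, -180, 1620, -14580, 131220]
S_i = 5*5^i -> [5, 25, 125, 625, 3125]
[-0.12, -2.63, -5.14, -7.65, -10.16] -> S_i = -0.12 + -2.51*i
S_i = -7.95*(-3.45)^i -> [-7.95, 27.43, -94.62, 326.46, -1126.27]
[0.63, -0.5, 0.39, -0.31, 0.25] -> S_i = 0.63*(-0.79)^i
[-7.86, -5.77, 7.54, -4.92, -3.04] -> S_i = Random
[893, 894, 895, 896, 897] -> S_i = 893 + 1*i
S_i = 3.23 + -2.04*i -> [3.23, 1.19, -0.85, -2.89, -4.93]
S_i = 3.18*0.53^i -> [3.18, 1.69, 0.89, 0.47, 0.25]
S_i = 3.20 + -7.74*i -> [3.2, -4.54, -12.28, -20.02, -27.76]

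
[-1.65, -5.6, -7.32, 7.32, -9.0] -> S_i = Random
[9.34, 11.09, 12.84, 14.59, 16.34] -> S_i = 9.34 + 1.75*i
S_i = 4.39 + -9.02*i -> [4.39, -4.63, -13.65, -22.67, -31.69]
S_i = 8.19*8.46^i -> [8.19, 69.29, 586.17, 4959.01, 41953.23]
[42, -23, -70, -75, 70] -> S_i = Random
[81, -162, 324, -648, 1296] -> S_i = 81*-2^i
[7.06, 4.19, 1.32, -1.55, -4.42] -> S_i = 7.06 + -2.87*i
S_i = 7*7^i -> [7, 49, 343, 2401, 16807]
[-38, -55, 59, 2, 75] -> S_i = Random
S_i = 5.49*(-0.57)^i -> [5.49, -3.13, 1.78, -1.02, 0.58]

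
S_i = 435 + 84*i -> [435, 519, 603, 687, 771]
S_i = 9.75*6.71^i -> [9.75, 65.42, 438.98, 2945.59, 19764.9]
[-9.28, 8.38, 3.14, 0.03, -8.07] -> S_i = Random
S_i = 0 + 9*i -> [0, 9, 18, 27, 36]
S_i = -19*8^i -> [-19, -152, -1216, -9728, -77824]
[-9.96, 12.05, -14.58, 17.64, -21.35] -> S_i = -9.96*(-1.21)^i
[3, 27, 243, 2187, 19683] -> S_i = 3*9^i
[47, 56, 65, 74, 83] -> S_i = 47 + 9*i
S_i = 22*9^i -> [22, 198, 1782, 16038, 144342]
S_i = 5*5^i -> [5, 25, 125, 625, 3125]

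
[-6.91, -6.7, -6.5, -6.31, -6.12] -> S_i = -6.91*0.97^i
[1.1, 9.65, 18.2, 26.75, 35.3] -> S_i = 1.10 + 8.55*i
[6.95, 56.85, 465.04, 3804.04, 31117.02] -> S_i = 6.95*8.18^i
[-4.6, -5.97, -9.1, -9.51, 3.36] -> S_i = Random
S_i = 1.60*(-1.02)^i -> [1.6, -1.63, 1.66, -1.7, 1.73]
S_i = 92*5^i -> [92, 460, 2300, 11500, 57500]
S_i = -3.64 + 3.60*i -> [-3.64, -0.04, 3.56, 7.16, 10.76]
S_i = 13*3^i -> [13, 39, 117, 351, 1053]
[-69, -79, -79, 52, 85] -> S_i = Random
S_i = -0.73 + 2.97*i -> [-0.73, 2.24, 5.21, 8.18, 11.15]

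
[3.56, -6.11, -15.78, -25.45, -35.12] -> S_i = 3.56 + -9.67*i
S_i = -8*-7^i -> [-8, 56, -392, 2744, -19208]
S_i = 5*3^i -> [5, 15, 45, 135, 405]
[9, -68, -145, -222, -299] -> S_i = 9 + -77*i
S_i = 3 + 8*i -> [3, 11, 19, 27, 35]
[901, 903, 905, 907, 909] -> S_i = 901 + 2*i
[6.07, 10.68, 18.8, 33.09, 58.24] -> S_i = 6.07*1.76^i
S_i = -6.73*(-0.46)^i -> [-6.73, 3.1, -1.42, 0.66, -0.3]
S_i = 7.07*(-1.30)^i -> [7.07, -9.19, 11.95, -15.53, 20.19]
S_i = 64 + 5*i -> [64, 69, 74, 79, 84]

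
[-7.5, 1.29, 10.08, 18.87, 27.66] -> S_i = -7.50 + 8.79*i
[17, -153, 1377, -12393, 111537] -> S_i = 17*-9^i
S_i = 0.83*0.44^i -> [0.83, 0.37, 0.16, 0.07, 0.03]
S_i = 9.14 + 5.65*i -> [9.14, 14.79, 20.44, 26.09, 31.74]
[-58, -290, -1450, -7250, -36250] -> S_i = -58*5^i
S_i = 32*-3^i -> [32, -96, 288, -864, 2592]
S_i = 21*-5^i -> [21, -105, 525, -2625, 13125]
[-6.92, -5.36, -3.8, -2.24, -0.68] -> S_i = -6.92 + 1.56*i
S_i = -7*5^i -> [-7, -35, -175, -875, -4375]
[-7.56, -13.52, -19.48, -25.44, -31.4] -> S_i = -7.56 + -5.96*i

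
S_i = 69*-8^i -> [69, -552, 4416, -35328, 282624]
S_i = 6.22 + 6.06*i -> [6.22, 12.28, 18.34, 24.4, 30.46]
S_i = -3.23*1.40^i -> [-3.23, -4.52, -6.33, -8.86, -12.41]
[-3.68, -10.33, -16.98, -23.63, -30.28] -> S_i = -3.68 + -6.65*i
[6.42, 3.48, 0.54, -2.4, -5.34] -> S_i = 6.42 + -2.94*i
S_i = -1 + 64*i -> [-1, 63, 127, 191, 255]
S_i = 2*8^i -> [2, 16, 128, 1024, 8192]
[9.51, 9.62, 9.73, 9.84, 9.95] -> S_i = 9.51 + 0.11*i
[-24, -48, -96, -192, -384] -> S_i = -24*2^i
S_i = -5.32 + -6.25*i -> [-5.32, -11.57, -17.82, -24.07, -30.32]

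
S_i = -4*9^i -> [-4, -36, -324, -2916, -26244]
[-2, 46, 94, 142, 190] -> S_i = -2 + 48*i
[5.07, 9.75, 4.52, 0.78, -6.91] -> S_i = Random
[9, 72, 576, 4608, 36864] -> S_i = 9*8^i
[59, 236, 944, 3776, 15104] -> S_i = 59*4^i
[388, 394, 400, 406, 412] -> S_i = 388 + 6*i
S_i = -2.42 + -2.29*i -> [-2.42, -4.71, -7.0, -9.29, -11.58]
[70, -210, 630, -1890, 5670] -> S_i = 70*-3^i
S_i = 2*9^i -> [2, 18, 162, 1458, 13122]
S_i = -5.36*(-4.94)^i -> [-5.36, 26.48, -130.8, 646.17, -3192.07]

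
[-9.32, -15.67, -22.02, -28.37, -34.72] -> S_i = -9.32 + -6.35*i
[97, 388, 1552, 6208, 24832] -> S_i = 97*4^i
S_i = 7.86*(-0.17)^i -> [7.86, -1.34, 0.23, -0.04, 0.01]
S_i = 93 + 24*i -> [93, 117, 141, 165, 189]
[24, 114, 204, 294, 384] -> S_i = 24 + 90*i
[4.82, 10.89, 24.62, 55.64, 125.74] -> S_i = 4.82*2.26^i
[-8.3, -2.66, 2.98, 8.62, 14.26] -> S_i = -8.30 + 5.64*i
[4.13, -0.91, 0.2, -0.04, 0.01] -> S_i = 4.13*(-0.22)^i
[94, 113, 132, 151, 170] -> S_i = 94 + 19*i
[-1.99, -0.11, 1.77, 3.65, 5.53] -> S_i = -1.99 + 1.88*i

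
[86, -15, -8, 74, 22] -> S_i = Random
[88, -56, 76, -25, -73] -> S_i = Random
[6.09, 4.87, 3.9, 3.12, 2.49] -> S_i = 6.09*0.80^i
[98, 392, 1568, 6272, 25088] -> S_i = 98*4^i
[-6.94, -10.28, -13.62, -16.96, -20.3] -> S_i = -6.94 + -3.34*i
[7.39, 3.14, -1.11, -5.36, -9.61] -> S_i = 7.39 + -4.25*i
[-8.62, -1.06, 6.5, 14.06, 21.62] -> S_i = -8.62 + 7.56*i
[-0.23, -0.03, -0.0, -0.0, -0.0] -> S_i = -0.23*0.12^i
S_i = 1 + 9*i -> [1, 10, 19, 28, 37]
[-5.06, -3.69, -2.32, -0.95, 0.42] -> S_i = -5.06 + 1.37*i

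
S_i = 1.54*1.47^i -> [1.54, 2.26, 3.33, 4.89, 7.19]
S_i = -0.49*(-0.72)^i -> [-0.49, 0.35, -0.25, 0.18, -0.13]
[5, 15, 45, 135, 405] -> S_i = 5*3^i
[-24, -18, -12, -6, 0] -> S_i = -24 + 6*i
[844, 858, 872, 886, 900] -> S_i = 844 + 14*i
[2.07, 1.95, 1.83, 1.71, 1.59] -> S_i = 2.07 + -0.12*i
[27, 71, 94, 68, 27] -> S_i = Random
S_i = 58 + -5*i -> [58, 53, 48, 43, 38]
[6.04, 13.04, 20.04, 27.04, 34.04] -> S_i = 6.04 + 7.00*i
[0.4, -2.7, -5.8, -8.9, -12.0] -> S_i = 0.40 + -3.10*i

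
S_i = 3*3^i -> [3, 9, 27, 81, 243]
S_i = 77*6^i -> [77, 462, 2772, 16632, 99792]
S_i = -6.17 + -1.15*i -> [-6.17, -7.32, -8.47, -9.62, -10.77]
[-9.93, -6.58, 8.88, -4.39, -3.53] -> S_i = Random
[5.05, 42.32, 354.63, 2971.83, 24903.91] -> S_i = 5.05*8.38^i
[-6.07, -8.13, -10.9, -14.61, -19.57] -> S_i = -6.07*1.34^i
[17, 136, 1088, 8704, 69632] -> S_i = 17*8^i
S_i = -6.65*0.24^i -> [-6.65, -1.6, -0.38, -0.09, -0.02]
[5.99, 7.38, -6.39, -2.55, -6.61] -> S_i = Random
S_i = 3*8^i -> [3, 24, 192, 1536, 12288]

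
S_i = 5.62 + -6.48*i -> [5.62, -0.86, -7.34, -13.82, -20.3]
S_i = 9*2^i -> [9, 18, 36, 72, 144]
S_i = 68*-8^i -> [68, -544, 4352, -34816, 278528]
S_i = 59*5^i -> [59, 295, 1475, 7375, 36875]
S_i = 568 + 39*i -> [568, 607, 646, 685, 724]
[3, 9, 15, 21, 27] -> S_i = 3 + 6*i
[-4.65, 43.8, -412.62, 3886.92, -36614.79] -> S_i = -4.65*(-9.42)^i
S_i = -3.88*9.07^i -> [-3.88, -35.19, -319.19, -2895.03, -26257.95]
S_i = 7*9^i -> [7, 63, 567, 5103, 45927]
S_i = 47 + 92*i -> [47, 139, 231, 323, 415]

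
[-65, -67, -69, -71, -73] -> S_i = -65 + -2*i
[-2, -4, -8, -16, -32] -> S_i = -2*2^i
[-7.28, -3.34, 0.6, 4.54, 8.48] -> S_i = -7.28 + 3.94*i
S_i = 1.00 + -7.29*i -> [1.0, -6.29, -13.58, -20.87, -28.16]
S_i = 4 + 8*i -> [4, 12, 20, 28, 36]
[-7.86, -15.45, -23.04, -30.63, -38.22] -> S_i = -7.86 + -7.59*i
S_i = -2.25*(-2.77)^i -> [-2.25, 6.23, -17.26, 47.82, -132.47]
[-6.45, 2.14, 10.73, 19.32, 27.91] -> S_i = -6.45 + 8.59*i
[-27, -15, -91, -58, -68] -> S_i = Random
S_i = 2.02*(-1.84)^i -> [2.02, -3.72, 6.84, -12.58, 23.15]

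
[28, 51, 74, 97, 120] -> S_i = 28 + 23*i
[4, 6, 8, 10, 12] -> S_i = 4 + 2*i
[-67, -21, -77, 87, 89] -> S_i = Random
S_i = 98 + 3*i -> [98, 101, 104, 107, 110]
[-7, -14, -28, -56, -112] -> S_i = -7*2^i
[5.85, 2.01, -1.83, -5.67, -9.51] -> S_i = 5.85 + -3.84*i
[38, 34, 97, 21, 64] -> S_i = Random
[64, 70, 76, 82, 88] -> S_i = 64 + 6*i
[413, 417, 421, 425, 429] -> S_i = 413 + 4*i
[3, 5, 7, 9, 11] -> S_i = 3 + 2*i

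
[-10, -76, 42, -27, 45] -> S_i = Random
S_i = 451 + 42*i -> [451, 493, 535, 577, 619]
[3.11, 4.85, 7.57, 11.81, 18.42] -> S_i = 3.11*1.56^i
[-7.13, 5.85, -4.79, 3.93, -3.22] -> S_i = -7.13*(-0.82)^i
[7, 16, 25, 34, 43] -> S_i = 7 + 9*i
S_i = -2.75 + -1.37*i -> [-2.75, -4.12, -5.49, -6.86, -8.23]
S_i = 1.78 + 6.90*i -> [1.78, 8.68, 15.58, 22.48, 29.38]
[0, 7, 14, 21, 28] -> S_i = 0 + 7*i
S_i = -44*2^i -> [-44, -88, -176, -352, -704]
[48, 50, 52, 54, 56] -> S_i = 48 + 2*i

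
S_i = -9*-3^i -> [-9, 27, -81, 243, -729]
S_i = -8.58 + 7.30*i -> [-8.58, -1.28, 6.02, 13.32, 20.62]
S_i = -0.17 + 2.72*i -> [-0.17, 2.55, 5.27, 7.99, 10.71]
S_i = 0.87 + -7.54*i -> [0.87, -6.67, -14.21, -21.75, -29.29]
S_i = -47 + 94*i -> [-47, 47, 141, 235, 329]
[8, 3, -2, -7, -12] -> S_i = 8 + -5*i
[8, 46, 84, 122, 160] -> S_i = 8 + 38*i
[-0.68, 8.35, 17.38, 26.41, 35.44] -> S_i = -0.68 + 9.03*i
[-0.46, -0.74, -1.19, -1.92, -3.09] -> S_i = -0.46*1.61^i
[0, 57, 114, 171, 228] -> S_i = 0 + 57*i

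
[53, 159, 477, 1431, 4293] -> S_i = 53*3^i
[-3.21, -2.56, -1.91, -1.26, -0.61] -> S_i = -3.21 + 0.65*i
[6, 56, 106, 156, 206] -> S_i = 6 + 50*i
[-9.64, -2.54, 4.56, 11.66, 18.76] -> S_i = -9.64 + 7.10*i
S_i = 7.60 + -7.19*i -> [7.6, 0.41, -6.78, -13.97, -21.16]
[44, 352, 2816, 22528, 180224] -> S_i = 44*8^i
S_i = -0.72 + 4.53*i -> [-0.72, 3.81, 8.34, 12.87, 17.4]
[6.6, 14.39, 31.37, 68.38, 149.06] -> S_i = 6.60*2.18^i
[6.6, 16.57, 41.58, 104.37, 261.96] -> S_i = 6.60*2.51^i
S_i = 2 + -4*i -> [2, -2, -6, -10, -14]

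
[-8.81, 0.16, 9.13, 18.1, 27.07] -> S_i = -8.81 + 8.97*i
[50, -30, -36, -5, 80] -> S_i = Random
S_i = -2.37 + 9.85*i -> [-2.37, 7.48, 17.33, 27.18, 37.03]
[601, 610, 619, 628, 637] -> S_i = 601 + 9*i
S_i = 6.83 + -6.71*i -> [6.83, 0.12, -6.59, -13.3, -20.01]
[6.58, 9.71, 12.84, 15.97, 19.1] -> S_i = 6.58 + 3.13*i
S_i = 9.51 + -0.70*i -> [9.51, 8.81, 8.11, 7.41, 6.71]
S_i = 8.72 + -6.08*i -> [8.72, 2.64, -3.44, -9.52, -15.6]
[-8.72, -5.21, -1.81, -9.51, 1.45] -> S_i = Random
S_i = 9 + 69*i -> [9, 78, 147, 216, 285]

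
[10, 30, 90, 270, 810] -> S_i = 10*3^i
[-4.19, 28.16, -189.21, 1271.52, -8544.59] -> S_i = -4.19*(-6.72)^i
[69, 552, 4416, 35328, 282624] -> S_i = 69*8^i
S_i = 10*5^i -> [10, 50, 250, 1250, 6250]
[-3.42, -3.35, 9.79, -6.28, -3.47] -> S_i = Random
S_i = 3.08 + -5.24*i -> [3.08, -2.16, -7.4, -12.64, -17.88]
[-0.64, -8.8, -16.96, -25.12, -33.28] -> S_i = -0.64 + -8.16*i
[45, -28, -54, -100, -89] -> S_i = Random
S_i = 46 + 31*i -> [46, 77, 108, 139, 170]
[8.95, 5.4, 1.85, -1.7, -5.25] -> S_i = 8.95 + -3.55*i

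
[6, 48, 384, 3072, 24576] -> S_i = 6*8^i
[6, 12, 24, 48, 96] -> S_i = 6*2^i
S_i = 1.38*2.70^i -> [1.38, 3.73, 10.06, 27.16, 73.34]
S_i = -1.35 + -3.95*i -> [-1.35, -5.3, -9.25, -13.2, -17.15]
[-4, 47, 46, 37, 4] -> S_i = Random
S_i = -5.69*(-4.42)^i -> [-5.69, 25.15, -111.16, 491.34, -2171.71]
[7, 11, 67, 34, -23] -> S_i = Random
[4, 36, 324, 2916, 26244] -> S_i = 4*9^i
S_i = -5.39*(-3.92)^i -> [-5.39, 21.13, -82.82, 324.67, -1272.72]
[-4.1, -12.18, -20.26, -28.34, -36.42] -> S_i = -4.10 + -8.08*i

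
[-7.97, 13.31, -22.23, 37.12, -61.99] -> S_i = -7.97*(-1.67)^i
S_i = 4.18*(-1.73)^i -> [4.18, -7.23, 12.51, -21.64, 37.44]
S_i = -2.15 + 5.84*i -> [-2.15, 3.69, 9.53, 15.37, 21.21]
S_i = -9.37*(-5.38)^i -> [-9.37, 50.41, -271.21, 1459.1, -7849.98]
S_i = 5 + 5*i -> [5, 10, 15, 20, 25]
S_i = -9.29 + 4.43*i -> [-9.29, -4.86, -0.43, 4.0, 8.43]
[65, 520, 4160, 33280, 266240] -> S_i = 65*8^i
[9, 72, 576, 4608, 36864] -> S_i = 9*8^i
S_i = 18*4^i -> [18, 72, 288, 1152, 4608]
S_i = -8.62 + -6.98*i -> [-8.62, -15.6, -22.58, -29.56, -36.54]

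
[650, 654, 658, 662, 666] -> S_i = 650 + 4*i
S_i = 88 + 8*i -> [88, 96, 104, 112, 120]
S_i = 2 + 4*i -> [2, 6, 10, 14, 18]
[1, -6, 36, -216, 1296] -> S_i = 1*-6^i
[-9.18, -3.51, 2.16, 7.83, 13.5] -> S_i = -9.18 + 5.67*i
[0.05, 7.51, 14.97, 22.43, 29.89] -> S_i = 0.05 + 7.46*i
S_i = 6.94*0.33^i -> [6.94, 2.29, 0.76, 0.25, 0.08]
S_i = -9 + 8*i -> [-9, -1, 7, 15, 23]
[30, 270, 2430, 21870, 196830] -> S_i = 30*9^i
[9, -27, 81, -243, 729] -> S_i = 9*-3^i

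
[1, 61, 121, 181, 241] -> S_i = 1 + 60*i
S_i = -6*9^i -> [-6, -54, -486, -4374, -39366]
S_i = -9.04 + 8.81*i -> [-9.04, -0.23, 8.58, 17.39, 26.2]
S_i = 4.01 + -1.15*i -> [4.01, 2.86, 1.71, 0.56, -0.59]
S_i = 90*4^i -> [90, 360, 1440, 5760, 23040]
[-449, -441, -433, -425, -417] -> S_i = -449 + 8*i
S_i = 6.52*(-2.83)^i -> [6.52, -18.45, 52.22, -147.78, 418.21]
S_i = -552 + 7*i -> [-552, -545, -538, -531, -524]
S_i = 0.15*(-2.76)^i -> [0.15, -0.41, 1.14, -3.15, 8.7]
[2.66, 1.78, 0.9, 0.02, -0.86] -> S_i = 2.66 + -0.88*i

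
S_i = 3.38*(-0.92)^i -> [3.38, -3.11, 2.86, -2.63, 2.42]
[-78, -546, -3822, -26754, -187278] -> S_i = -78*7^i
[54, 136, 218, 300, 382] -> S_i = 54 + 82*i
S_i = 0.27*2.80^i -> [0.27, 0.76, 2.12, 5.93, 16.6]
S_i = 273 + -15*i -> [273, 258, 243, 228, 213]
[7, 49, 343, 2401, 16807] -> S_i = 7*7^i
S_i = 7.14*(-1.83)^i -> [7.14, -13.07, 23.91, -43.76, 80.08]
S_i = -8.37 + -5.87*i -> [-8.37, -14.24, -20.11, -25.98, -31.85]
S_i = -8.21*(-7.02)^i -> [-8.21, 57.63, -404.59, 2840.24, -19938.46]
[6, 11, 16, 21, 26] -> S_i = 6 + 5*i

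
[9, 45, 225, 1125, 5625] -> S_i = 9*5^i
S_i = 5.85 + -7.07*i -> [5.85, -1.22, -8.29, -15.36, -22.43]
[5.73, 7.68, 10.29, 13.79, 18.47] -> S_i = 5.73*1.34^i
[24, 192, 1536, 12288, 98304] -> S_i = 24*8^i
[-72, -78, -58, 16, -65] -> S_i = Random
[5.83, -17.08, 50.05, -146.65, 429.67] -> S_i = 5.83*(-2.93)^i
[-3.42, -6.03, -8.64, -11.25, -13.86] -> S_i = -3.42 + -2.61*i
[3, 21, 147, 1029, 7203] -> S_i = 3*7^i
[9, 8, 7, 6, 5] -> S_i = 9 + -1*i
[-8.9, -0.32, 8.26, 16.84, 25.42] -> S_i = -8.90 + 8.58*i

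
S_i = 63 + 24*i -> [63, 87, 111, 135, 159]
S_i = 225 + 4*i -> [225, 229, 233, 237, 241]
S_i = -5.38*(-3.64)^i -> [-5.38, 19.58, -71.28, 259.47, -944.47]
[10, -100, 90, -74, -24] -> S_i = Random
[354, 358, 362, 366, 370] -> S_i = 354 + 4*i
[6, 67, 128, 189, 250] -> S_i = 6 + 61*i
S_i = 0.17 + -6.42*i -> [0.17, -6.25, -12.67, -19.09, -25.51]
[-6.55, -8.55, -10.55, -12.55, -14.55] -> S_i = -6.55 + -2.00*i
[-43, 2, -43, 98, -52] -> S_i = Random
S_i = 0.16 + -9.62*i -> [0.16, -9.46, -19.08, -28.7, -38.32]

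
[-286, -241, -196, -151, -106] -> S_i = -286 + 45*i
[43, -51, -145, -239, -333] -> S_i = 43 + -94*i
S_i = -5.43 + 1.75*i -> [-5.43, -3.68, -1.93, -0.18, 1.57]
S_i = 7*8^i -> [7, 56, 448, 3584, 28672]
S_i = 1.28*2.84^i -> [1.28, 3.64, 10.32, 29.32, 83.27]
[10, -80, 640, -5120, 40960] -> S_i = 10*-8^i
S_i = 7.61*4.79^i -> [7.61, 36.45, 174.6, 836.36, 4006.15]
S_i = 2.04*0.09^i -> [2.04, 0.18, 0.02, 0.0, 0.0]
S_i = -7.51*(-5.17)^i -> [-7.51, 38.83, -200.73, 1037.79, -5365.4]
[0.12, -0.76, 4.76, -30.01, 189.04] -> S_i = 0.12*(-6.30)^i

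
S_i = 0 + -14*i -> [0, -14, -28, -42, -56]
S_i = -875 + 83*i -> [-875, -792, -709, -626, -543]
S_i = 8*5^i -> [8, 40, 200, 1000, 5000]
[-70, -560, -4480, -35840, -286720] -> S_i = -70*8^i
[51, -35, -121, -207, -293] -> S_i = 51 + -86*i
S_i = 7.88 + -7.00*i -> [7.88, 0.88, -6.12, -13.12, -20.12]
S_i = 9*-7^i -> [9, -63, 441, -3087, 21609]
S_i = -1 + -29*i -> [-1, -30, -59, -88, -117]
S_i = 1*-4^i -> [1, -4, 16, -64, 256]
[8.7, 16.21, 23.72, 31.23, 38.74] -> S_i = 8.70 + 7.51*i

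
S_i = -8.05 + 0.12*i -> [-8.05, -7.93, -7.81, -7.69, -7.57]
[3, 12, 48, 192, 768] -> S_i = 3*4^i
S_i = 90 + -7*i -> [90, 83, 76, 69, 62]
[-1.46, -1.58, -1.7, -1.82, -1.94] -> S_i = -1.46 + -0.12*i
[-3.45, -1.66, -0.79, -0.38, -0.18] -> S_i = -3.45*0.48^i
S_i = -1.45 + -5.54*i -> [-1.45, -6.99, -12.53, -18.07, -23.61]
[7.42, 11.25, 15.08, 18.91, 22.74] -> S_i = 7.42 + 3.83*i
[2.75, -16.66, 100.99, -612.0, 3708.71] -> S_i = 2.75*(-6.06)^i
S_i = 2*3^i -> [2, 6, 18, 54, 162]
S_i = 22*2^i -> [22, 44, 88, 176, 352]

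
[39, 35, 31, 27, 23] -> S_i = 39 + -4*i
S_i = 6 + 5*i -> [6, 11, 16, 21, 26]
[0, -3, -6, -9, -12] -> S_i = 0 + -3*i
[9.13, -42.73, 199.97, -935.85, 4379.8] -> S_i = 9.13*(-4.68)^i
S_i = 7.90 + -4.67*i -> [7.9, 3.23, -1.44, -6.11, -10.78]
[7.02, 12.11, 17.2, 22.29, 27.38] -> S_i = 7.02 + 5.09*i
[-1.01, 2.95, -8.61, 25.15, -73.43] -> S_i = -1.01*(-2.92)^i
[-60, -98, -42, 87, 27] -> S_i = Random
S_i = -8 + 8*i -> [-8, 0, 8, 16, 24]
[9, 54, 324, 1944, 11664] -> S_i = 9*6^i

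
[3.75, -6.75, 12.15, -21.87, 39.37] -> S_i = 3.75*(-1.80)^i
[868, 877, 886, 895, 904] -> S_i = 868 + 9*i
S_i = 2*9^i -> [2, 18, 162, 1458, 13122]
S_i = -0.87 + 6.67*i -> [-0.87, 5.8, 12.47, 19.14, 25.81]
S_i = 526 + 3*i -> [526, 529, 532, 535, 538]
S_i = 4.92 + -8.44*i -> [4.92, -3.52, -11.96, -20.4, -28.84]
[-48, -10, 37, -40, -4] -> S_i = Random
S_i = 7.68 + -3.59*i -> [7.68, 4.09, 0.5, -3.09, -6.68]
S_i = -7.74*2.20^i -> [-7.74, -17.03, -37.46, -82.42, -181.31]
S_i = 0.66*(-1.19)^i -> [0.66, -0.79, 0.93, -1.11, 1.32]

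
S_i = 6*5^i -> [6, 30, 150, 750, 3750]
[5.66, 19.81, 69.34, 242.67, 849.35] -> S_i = 5.66*3.50^i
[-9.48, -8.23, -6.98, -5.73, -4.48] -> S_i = -9.48 + 1.25*i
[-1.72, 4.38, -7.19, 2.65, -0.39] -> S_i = Random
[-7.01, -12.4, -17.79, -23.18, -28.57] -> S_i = -7.01 + -5.39*i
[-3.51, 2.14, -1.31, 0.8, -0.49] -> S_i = -3.51*(-0.61)^i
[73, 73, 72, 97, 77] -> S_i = Random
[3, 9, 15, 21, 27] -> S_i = 3 + 6*i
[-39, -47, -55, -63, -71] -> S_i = -39 + -8*i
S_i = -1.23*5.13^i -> [-1.23, -6.31, -32.37, -166.06, -851.87]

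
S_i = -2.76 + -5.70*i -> [-2.76, -8.46, -14.16, -19.86, -25.56]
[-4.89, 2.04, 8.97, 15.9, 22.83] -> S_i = -4.89 + 6.93*i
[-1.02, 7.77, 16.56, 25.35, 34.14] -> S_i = -1.02 + 8.79*i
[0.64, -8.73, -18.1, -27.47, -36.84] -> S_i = 0.64 + -9.37*i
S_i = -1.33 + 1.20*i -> [-1.33, -0.13, 1.07, 2.27, 3.47]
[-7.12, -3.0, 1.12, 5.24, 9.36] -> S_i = -7.12 + 4.12*i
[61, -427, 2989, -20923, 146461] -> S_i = 61*-7^i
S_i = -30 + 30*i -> [-30, 0, 30, 60, 90]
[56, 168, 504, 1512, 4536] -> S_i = 56*3^i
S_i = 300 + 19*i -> [300, 319, 338, 357, 376]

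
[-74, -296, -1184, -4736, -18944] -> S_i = -74*4^i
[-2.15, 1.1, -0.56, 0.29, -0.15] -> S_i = -2.15*(-0.51)^i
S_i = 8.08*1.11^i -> [8.08, 8.97, 9.96, 11.05, 12.27]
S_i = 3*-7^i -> [3, -21, 147, -1029, 7203]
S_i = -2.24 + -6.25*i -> [-2.24, -8.49, -14.74, -20.99, -27.24]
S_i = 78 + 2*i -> [78, 80, 82, 84, 86]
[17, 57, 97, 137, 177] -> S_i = 17 + 40*i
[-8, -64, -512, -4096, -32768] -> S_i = -8*8^i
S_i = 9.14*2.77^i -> [9.14, 25.32, 70.13, 194.26, 538.1]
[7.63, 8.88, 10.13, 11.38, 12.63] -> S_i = 7.63 + 1.25*i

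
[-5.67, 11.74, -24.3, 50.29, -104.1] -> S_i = -5.67*(-2.07)^i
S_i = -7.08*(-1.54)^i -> [-7.08, 10.9, -16.79, 25.86, -39.82]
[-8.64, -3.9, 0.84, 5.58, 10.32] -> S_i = -8.64 + 4.74*i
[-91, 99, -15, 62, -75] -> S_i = Random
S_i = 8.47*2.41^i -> [8.47, 20.41, 49.19, 118.56, 285.73]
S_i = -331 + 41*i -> [-331, -290, -249, -208, -167]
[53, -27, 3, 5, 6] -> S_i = Random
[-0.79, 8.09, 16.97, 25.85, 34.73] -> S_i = -0.79 + 8.88*i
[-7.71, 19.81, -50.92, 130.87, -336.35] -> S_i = -7.71*(-2.57)^i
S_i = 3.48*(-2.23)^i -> [3.48, -7.76, 17.31, -38.59, 86.06]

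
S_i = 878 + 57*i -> [878, 935, 992, 1049, 1106]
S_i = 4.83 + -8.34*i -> [4.83, -3.51, -11.85, -20.19, -28.53]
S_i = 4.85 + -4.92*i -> [4.85, -0.07, -4.99, -9.91, -14.83]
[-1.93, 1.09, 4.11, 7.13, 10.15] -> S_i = -1.93 + 3.02*i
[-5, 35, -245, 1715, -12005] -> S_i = -5*-7^i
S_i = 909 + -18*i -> [909, 891, 873, 855, 837]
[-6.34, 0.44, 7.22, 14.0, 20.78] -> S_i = -6.34 + 6.78*i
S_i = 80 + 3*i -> [80, 83, 86, 89, 92]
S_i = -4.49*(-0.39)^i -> [-4.49, 1.75, -0.68, 0.27, -0.1]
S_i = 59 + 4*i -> [59, 63, 67, 71, 75]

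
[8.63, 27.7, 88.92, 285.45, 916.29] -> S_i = 8.63*3.21^i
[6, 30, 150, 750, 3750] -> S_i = 6*5^i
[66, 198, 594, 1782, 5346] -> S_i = 66*3^i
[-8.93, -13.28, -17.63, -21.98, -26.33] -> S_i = -8.93 + -4.35*i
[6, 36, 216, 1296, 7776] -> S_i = 6*6^i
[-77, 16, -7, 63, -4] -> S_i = Random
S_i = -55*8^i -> [-55, -440, -3520, -28160, -225280]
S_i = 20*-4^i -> [20, -80, 320, -1280, 5120]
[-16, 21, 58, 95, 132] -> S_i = -16 + 37*i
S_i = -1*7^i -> [-1, -7, -49, -343, -2401]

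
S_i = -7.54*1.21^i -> [-7.54, -9.12, -11.04, -13.36, -16.16]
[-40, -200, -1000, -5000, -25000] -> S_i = -40*5^i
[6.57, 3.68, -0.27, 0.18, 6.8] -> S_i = Random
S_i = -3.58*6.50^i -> [-3.58, -23.27, -151.26, -983.16, -6390.52]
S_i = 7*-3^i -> [7, -21, 63, -189, 567]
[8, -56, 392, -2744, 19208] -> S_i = 8*-7^i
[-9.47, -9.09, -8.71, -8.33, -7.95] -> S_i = -9.47 + 0.38*i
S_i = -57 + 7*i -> [-57, -50, -43, -36, -29]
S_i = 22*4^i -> [22, 88, 352, 1408, 5632]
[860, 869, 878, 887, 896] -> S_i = 860 + 9*i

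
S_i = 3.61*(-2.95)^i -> [3.61, -10.65, 31.42, -92.68, 273.4]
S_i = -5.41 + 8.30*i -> [-5.41, 2.89, 11.19, 19.49, 27.79]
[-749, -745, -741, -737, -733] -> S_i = -749 + 4*i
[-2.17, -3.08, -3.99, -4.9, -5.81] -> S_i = -2.17 + -0.91*i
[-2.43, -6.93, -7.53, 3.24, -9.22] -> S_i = Random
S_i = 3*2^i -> [3, 6, 12, 24, 48]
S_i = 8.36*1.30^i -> [8.36, 10.87, 14.13, 18.37, 23.88]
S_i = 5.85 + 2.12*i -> [5.85, 7.97, 10.09, 12.21, 14.33]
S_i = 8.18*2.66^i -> [8.18, 21.76, 57.88, 153.96, 409.52]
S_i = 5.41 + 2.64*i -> [5.41, 8.05, 10.69, 13.33, 15.97]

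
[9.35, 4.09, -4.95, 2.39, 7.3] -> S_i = Random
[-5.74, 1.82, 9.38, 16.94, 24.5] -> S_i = -5.74 + 7.56*i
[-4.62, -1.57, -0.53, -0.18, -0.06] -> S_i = -4.62*0.34^i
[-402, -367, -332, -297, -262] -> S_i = -402 + 35*i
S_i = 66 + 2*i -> [66, 68, 70, 72, 74]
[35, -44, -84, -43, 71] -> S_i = Random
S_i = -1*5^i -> [-1, -5, -25, -125, -625]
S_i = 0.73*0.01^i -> [0.73, 0.01, 0.0, 0.0, 0.0]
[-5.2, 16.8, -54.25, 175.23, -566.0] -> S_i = -5.20*(-3.23)^i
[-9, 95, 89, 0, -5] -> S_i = Random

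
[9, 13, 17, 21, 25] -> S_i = 9 + 4*i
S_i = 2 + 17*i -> [2, 19, 36, 53, 70]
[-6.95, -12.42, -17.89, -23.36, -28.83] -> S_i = -6.95 + -5.47*i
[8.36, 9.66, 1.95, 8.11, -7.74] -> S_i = Random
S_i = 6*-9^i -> [6, -54, 486, -4374, 39366]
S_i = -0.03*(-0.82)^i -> [-0.03, 0.02, -0.02, 0.02, -0.01]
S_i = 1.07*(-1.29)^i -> [1.07, -1.38, 1.78, -2.3, 2.96]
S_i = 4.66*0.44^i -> [4.66, 2.05, 0.9, 0.4, 0.17]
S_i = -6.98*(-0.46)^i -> [-6.98, 3.21, -1.48, 0.68, -0.31]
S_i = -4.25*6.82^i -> [-4.25, -28.98, -197.68, -1348.16, -9194.46]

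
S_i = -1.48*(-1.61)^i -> [-1.48, 2.38, -3.84, 6.18, -9.94]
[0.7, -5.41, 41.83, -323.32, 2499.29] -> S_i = 0.70*(-7.73)^i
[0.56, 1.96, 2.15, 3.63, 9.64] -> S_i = Random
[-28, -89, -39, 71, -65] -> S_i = Random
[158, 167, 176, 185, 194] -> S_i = 158 + 9*i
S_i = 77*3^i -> [77, 231, 693, 2079, 6237]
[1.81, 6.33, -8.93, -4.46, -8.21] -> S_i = Random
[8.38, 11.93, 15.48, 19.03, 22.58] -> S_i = 8.38 + 3.55*i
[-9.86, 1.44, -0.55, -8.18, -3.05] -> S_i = Random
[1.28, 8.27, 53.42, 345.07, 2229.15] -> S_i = 1.28*6.46^i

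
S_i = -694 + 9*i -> [-694, -685, -676, -667, -658]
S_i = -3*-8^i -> [-3, 24, -192, 1536, -12288]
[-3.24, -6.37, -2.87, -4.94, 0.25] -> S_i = Random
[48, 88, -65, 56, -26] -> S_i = Random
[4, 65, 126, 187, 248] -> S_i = 4 + 61*i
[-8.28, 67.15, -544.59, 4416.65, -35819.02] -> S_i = -8.28*(-8.11)^i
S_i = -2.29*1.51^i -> [-2.29, -3.46, -5.22, -7.88, -11.91]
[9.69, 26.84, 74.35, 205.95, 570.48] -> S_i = 9.69*2.77^i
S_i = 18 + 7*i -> [18, 25, 32, 39, 46]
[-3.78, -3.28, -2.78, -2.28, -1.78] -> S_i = -3.78 + 0.50*i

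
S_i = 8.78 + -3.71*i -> [8.78, 5.07, 1.36, -2.35, -6.06]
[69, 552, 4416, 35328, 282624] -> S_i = 69*8^i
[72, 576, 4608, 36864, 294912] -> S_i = 72*8^i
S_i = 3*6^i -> [3, 18, 108, 648, 3888]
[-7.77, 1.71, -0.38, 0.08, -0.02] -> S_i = -7.77*(-0.22)^i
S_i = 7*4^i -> [7, 28, 112, 448, 1792]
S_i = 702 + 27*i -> [702, 729, 756, 783, 810]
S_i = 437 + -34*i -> [437, 403, 369, 335, 301]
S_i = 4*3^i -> [4, 12, 36, 108, 324]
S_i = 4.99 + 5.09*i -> [4.99, 10.08, 15.17, 20.26, 25.35]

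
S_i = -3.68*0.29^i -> [-3.68, -1.07, -0.31, -0.09, -0.03]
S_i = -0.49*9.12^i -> [-0.49, -4.47, -40.76, -371.69, -3389.81]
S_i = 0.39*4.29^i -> [0.39, 1.67, 7.18, 30.79, 132.1]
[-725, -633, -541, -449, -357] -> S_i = -725 + 92*i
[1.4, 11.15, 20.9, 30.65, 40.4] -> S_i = 1.40 + 9.75*i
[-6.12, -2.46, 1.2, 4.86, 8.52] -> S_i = -6.12 + 3.66*i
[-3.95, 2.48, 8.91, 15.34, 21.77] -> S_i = -3.95 + 6.43*i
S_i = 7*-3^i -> [7, -21, 63, -189, 567]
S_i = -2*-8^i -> [-2, 16, -128, 1024, -8192]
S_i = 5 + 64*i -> [5, 69, 133, 197, 261]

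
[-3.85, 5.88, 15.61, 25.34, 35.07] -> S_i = -3.85 + 9.73*i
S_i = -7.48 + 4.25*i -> [-7.48, -3.23, 1.02, 5.27, 9.52]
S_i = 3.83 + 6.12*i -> [3.83, 9.95, 16.07, 22.19, 28.31]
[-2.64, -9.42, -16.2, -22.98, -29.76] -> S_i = -2.64 + -6.78*i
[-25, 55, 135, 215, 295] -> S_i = -25 + 80*i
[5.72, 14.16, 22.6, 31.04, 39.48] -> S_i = 5.72 + 8.44*i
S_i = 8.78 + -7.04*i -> [8.78, 1.74, -5.3, -12.34, -19.38]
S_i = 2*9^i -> [2, 18, 162, 1458, 13122]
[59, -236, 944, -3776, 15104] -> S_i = 59*-4^i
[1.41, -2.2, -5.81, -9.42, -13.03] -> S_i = 1.41 + -3.61*i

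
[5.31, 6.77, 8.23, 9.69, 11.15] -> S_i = 5.31 + 1.46*i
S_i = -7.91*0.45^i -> [-7.91, -3.56, -1.6, -0.72, -0.32]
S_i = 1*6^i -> [1, 6, 36, 216, 1296]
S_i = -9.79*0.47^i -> [-9.79, -4.6, -2.16, -1.02, -0.48]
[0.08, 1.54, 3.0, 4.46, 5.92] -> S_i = 0.08 + 1.46*i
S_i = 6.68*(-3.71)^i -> [6.68, -24.78, 91.94, -341.11, 1265.53]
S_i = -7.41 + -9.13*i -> [-7.41, -16.54, -25.67, -34.8, -43.93]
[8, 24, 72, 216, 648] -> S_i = 8*3^i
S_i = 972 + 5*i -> [972, 977, 982, 987, 992]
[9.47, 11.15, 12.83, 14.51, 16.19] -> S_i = 9.47 + 1.68*i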